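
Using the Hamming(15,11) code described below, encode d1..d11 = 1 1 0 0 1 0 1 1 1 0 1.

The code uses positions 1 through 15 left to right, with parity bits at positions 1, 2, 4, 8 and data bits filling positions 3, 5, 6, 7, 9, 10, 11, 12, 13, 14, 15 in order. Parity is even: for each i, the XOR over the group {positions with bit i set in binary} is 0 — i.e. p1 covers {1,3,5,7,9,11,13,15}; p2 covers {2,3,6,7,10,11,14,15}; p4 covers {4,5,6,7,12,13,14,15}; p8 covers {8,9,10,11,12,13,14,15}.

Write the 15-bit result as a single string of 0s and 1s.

Place data at non-parity positions: p1 p2 1 p4 1 0 0 p8 1 0 1 1 1 0 1
p1 (pos 1,3,5,7,9,11,13,15): XOR of data positions = 1⊕1⊕0⊕1⊕1⊕1⊕1 = 0
p2 (pos 2,3,6,7,10,11,14,15): XOR of data positions = 1⊕0⊕0⊕0⊕1⊕0⊕1 = 1
p4 (pos 4,5,6,7,12,13,14,15): XOR of data positions = 1⊕0⊕0⊕1⊕1⊕0⊕1 = 0
p8 (pos 8,9,10,11,12,13,14,15): XOR of data positions = 1⊕0⊕1⊕1⊕1⊕0⊕1 = 1
Codeword: 011010011011101

011010011011101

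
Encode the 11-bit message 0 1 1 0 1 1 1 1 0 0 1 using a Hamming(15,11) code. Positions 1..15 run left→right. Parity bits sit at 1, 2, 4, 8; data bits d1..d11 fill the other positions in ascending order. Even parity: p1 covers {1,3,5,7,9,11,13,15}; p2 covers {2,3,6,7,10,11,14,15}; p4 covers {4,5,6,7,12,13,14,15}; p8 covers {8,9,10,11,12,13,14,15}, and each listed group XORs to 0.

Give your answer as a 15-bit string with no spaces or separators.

000011011111001

Place data at non-parity positions: p1 p2 0 p4 1 1 0 p8 1 1 1 1 0 0 1
p1 (pos 1,3,5,7,9,11,13,15): XOR of data positions = 0⊕1⊕0⊕1⊕1⊕0⊕1 = 0
p2 (pos 2,3,6,7,10,11,14,15): XOR of data positions = 0⊕1⊕0⊕1⊕1⊕0⊕1 = 0
p4 (pos 4,5,6,7,12,13,14,15): XOR of data positions = 1⊕1⊕0⊕1⊕0⊕0⊕1 = 0
p8 (pos 8,9,10,11,12,13,14,15): XOR of data positions = 1⊕1⊕1⊕1⊕0⊕0⊕1 = 1
Codeword: 000011011111001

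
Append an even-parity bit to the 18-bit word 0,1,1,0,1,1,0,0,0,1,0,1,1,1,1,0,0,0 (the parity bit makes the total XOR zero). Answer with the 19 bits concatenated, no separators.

XOR of the 18 data bits: 0⊕1⊕1⊕0⊕1⊕1⊕0⊕0⊕0⊕1⊕0⊕1⊕1⊕1⊕1⊕0⊕0⊕0 = 1
Parity bit = 1 (so all 19 bits XOR to 0).

0110110001011110001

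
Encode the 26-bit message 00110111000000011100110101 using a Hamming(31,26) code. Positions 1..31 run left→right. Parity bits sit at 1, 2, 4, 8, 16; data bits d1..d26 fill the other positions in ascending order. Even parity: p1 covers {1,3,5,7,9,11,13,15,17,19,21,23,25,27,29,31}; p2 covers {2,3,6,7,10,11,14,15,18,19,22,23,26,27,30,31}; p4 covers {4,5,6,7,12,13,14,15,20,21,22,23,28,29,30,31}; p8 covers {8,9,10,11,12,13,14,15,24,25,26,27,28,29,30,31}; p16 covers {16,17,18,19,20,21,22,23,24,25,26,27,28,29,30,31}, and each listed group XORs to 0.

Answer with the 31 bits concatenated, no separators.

Place data at non-parity positions: p1 p2 0 p4 0 1 1 p8 0 1 1 1 0 0 0 p16 0 0 0 0 1 1 1 0 0 1 1 0 1 0 1
p1 (pos 1,3,5,7,9,11,13,15,17,19,21,23,25,27,29,31): XOR of data positions = 0⊕0⊕1⊕0⊕1⊕0⊕0⊕0⊕0⊕1⊕1⊕0⊕1⊕1⊕1 = 1
p2 (pos 2,3,6,7,10,11,14,15,18,19,22,23,26,27,30,31): XOR of data positions = 0⊕1⊕1⊕1⊕1⊕0⊕0⊕0⊕0⊕1⊕1⊕1⊕1⊕0⊕1 = 1
p4 (pos 4,5,6,7,12,13,14,15,20,21,22,23,28,29,30,31): XOR of data positions = 0⊕1⊕1⊕1⊕0⊕0⊕0⊕0⊕1⊕1⊕1⊕0⊕1⊕0⊕1 = 0
p8 (pos 8,9,10,11,12,13,14,15,24,25,26,27,28,29,30,31): XOR of data positions = 0⊕1⊕1⊕1⊕0⊕0⊕0⊕0⊕0⊕1⊕1⊕0⊕1⊕0⊕1 = 1
p16 (pos 16,17,18,19,20,21,22,23,24,25,26,27,28,29,30,31): XOR of data positions = 0⊕0⊕0⊕0⊕1⊕1⊕1⊕0⊕0⊕1⊕1⊕0⊕1⊕0⊕1 = 1
Codeword: 1100011101110001000011100110101

1100011101110001000011100110101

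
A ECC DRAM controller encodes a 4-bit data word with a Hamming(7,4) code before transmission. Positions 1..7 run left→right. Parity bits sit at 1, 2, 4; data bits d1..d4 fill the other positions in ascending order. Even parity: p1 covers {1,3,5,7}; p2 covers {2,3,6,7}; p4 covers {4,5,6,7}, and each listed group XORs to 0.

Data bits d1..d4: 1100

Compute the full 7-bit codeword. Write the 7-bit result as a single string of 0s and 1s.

Place data at non-parity positions: p1 p2 1 p4 1 0 0
p1 (pos 1,3,5,7): XOR of data positions = 1⊕1⊕0 = 0
p2 (pos 2,3,6,7): XOR of data positions = 1⊕0⊕0 = 1
p4 (pos 4,5,6,7): XOR of data positions = 1⊕0⊕0 = 1
Codeword: 0111100

0111100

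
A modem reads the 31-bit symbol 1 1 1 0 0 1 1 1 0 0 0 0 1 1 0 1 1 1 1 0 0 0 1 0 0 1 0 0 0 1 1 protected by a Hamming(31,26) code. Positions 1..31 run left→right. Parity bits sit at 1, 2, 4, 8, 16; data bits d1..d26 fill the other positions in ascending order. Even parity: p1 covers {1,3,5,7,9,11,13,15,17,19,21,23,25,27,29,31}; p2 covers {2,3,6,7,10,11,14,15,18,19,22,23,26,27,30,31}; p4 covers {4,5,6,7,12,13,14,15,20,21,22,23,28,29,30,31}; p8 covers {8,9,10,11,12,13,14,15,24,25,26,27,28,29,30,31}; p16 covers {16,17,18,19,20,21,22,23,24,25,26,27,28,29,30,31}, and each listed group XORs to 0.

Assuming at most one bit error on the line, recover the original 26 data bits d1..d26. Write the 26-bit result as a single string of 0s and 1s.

s1 (pos 1,3,5,7,9,11,13,15,17,19,21,23,25,27,29,31): 1⊕1⊕0⊕1⊕0⊕0⊕1⊕0⊕1⊕1⊕0⊕1⊕0⊕0⊕0⊕1 = 0
s2 (pos 2,3,6,7,10,11,14,15,18,19,22,23,26,27,30,31): 1⊕1⊕1⊕1⊕0⊕0⊕1⊕0⊕1⊕1⊕0⊕1⊕1⊕0⊕1⊕1 = 1
s4 (pos 4,5,6,7,12,13,14,15,20,21,22,23,28,29,30,31): 0⊕0⊕1⊕1⊕0⊕1⊕1⊕0⊕0⊕0⊕0⊕1⊕0⊕0⊕1⊕1 = 1
s8 (pos 8,9,10,11,12,13,14,15,24,25,26,27,28,29,30,31): 1⊕0⊕0⊕0⊕0⊕1⊕1⊕0⊕0⊕0⊕1⊕0⊕0⊕0⊕1⊕1 = 0
s16 (pos 16,17,18,19,20,21,22,23,24,25,26,27,28,29,30,31): 1⊕1⊕1⊕1⊕0⊕0⊕0⊕1⊕0⊕0⊕1⊕0⊕0⊕0⊕1⊕1 = 0
Syndrome s16…s1 = 00110 → error at position 6.
Flip position 6: 1110011100001101111000100100011 → 1110001100001101111000100100011
Read data bits from positions 3,5,6,7,9,10,11,12,13,14,15,17,18,19,20,21,22,23,24,25,26,27,28,29,30,31: 10010000110111000100100011

10010000110111000100100011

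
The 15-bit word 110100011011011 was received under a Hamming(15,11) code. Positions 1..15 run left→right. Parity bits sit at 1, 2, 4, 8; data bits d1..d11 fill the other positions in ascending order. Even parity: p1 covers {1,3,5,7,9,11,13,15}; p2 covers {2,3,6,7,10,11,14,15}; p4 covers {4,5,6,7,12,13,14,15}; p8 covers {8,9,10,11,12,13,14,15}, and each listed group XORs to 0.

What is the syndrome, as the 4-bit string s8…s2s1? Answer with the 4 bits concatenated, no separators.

s1 (pos 1,3,5,7,9,11,13,15): 1⊕0⊕0⊕0⊕1⊕1⊕0⊕1 = 0
s2 (pos 2,3,6,7,10,11,14,15): 1⊕0⊕0⊕0⊕0⊕1⊕1⊕1 = 0
s4 (pos 4,5,6,7,12,13,14,15): 1⊕0⊕0⊕0⊕1⊕0⊕1⊕1 = 0
s8 (pos 8,9,10,11,12,13,14,15): 1⊕1⊕0⊕1⊕1⊕0⊕1⊕1 = 0
Syndrome s8…s1 = 0000 → no error.

0000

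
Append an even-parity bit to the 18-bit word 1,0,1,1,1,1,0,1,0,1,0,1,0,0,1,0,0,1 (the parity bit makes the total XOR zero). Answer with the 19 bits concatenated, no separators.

1011110101010010010

XOR of the 18 data bits: 1⊕0⊕1⊕1⊕1⊕1⊕0⊕1⊕0⊕1⊕0⊕1⊕0⊕0⊕1⊕0⊕0⊕1 = 0
Parity bit = 0 (so all 19 bits XOR to 0).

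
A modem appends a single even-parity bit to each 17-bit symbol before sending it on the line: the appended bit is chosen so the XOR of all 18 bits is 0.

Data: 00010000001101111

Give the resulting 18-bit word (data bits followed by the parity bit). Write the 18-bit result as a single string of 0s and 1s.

000100000011011111

XOR of the 17 data bits: 0⊕0⊕0⊕1⊕0⊕0⊕0⊕0⊕0⊕0⊕1⊕1⊕0⊕1⊕1⊕1⊕1 = 1
Parity bit = 1 (so all 18 bits XOR to 0).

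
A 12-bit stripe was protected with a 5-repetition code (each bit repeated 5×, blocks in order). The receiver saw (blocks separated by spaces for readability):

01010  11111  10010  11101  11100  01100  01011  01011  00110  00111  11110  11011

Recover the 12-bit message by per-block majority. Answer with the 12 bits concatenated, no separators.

010110110111

Block 1 (01010): 2 ones → 0
Block 2 (11111): 5 ones → 1
Block 3 (10010): 2 ones → 0
Block 4 (11101): 4 ones → 1
Block 5 (11100): 3 ones → 1
Block 6 (01100): 2 ones → 0
Block 7 (01011): 3 ones → 1
Block 8 (01011): 3 ones → 1
Block 9 (00110): 2 ones → 0
Block 10 (00111): 3 ones → 1
Block 11 (11110): 4 ones → 1
Block 12 (11011): 4 ones → 1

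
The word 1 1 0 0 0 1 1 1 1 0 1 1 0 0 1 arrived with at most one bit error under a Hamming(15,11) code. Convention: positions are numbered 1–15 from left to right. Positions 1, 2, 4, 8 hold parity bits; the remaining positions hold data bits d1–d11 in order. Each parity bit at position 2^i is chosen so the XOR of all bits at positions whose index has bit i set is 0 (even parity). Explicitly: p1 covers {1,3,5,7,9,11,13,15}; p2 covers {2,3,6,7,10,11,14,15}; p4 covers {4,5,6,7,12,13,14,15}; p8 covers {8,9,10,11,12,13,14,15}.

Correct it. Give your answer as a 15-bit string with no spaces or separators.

110001111001001

s1 (pos 1,3,5,7,9,11,13,15): 1⊕0⊕0⊕1⊕1⊕1⊕0⊕1 = 1
s2 (pos 2,3,6,7,10,11,14,15): 1⊕0⊕1⊕1⊕0⊕1⊕0⊕1 = 1
s4 (pos 4,5,6,7,12,13,14,15): 0⊕0⊕1⊕1⊕1⊕0⊕0⊕1 = 0
s8 (pos 8,9,10,11,12,13,14,15): 1⊕1⊕0⊕1⊕1⊕0⊕0⊕1 = 1
Syndrome s8…s1 = 1011 → error at position 11.
Flip position 11: 110001111011001 → 110001111001001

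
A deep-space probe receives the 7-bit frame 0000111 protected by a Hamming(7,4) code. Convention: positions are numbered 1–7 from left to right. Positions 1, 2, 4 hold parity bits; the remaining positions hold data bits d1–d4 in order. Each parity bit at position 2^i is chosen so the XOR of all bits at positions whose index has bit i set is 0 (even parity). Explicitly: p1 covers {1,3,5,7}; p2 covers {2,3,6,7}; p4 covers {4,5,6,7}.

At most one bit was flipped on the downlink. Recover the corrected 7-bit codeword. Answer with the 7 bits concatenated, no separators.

s1 (pos 1,3,5,7): 0⊕0⊕1⊕1 = 0
s2 (pos 2,3,6,7): 0⊕0⊕1⊕1 = 0
s4 (pos 4,5,6,7): 0⊕1⊕1⊕1 = 1
Syndrome s4…s1 = 100 → error at position 4.
Flip position 4: 0000111 → 0001111

0001111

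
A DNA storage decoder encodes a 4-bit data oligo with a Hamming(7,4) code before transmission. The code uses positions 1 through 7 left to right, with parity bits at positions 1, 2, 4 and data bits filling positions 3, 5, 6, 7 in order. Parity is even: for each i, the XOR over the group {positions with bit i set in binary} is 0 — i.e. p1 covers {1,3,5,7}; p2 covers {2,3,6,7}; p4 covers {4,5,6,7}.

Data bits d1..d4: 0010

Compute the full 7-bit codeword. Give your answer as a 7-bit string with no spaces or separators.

Place data at non-parity positions: p1 p2 0 p4 0 1 0
p1 (pos 1,3,5,7): XOR of data positions = 0⊕0⊕0 = 0
p2 (pos 2,3,6,7): XOR of data positions = 0⊕1⊕0 = 1
p4 (pos 4,5,6,7): XOR of data positions = 0⊕1⊕0 = 1
Codeword: 0101010

0101010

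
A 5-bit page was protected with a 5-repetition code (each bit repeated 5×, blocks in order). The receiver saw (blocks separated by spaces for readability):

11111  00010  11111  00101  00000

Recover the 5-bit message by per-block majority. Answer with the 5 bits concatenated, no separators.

Block 1 (11111): 5 ones → 1
Block 2 (00010): 1 one → 0
Block 3 (11111): 5 ones → 1
Block 4 (00101): 2 ones → 0
Block 5 (00000): 0 ones → 0

10100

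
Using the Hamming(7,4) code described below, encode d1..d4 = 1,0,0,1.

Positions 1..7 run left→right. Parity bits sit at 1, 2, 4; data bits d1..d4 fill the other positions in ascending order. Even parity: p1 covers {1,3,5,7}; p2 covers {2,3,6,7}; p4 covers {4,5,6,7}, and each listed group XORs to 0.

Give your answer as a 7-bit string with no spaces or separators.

Place data at non-parity positions: p1 p2 1 p4 0 0 1
p1 (pos 1,3,5,7): XOR of data positions = 1⊕0⊕1 = 0
p2 (pos 2,3,6,7): XOR of data positions = 1⊕0⊕1 = 0
p4 (pos 4,5,6,7): XOR of data positions = 0⊕0⊕1 = 1
Codeword: 0011001

0011001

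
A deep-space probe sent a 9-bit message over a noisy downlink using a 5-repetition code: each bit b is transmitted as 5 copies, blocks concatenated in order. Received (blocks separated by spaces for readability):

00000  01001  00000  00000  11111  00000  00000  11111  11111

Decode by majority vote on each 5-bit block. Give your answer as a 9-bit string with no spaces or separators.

Block 1 (00000): 0 ones → 0
Block 2 (01001): 2 ones → 0
Block 3 (00000): 0 ones → 0
Block 4 (00000): 0 ones → 0
Block 5 (11111): 5 ones → 1
Block 6 (00000): 0 ones → 0
Block 7 (00000): 0 ones → 0
Block 8 (11111): 5 ones → 1
Block 9 (11111): 5 ones → 1

000010011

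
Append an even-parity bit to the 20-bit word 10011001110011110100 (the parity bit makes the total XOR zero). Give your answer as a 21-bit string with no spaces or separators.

100110011100111101001

XOR of the 20 data bits: 1⊕0⊕0⊕1⊕1⊕0⊕0⊕1⊕1⊕1⊕0⊕0⊕1⊕1⊕1⊕1⊕0⊕1⊕0⊕0 = 1
Parity bit = 1 (so all 21 bits XOR to 0).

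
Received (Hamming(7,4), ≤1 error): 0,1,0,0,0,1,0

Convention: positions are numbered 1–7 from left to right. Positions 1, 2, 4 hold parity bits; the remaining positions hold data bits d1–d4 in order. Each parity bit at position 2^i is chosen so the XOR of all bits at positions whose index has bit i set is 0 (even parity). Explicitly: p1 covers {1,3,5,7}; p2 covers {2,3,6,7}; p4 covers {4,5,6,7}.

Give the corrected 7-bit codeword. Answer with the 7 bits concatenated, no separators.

0101010

s1 (pos 1,3,5,7): 0⊕0⊕0⊕0 = 0
s2 (pos 2,3,6,7): 1⊕0⊕1⊕0 = 0
s4 (pos 4,5,6,7): 0⊕0⊕1⊕0 = 1
Syndrome s4…s1 = 100 → error at position 4.
Flip position 4: 0100010 → 0101010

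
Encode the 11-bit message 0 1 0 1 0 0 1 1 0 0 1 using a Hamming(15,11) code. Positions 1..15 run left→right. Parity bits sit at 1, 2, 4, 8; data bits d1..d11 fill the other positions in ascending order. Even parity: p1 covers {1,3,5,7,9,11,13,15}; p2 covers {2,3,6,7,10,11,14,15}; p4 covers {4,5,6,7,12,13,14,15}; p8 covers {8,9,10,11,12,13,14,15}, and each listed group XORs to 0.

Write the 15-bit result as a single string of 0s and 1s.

010010110011001

Place data at non-parity positions: p1 p2 0 p4 1 0 1 p8 0 0 1 1 0 0 1
p1 (pos 1,3,5,7,9,11,13,15): XOR of data positions = 0⊕1⊕1⊕0⊕1⊕0⊕1 = 0
p2 (pos 2,3,6,7,10,11,14,15): XOR of data positions = 0⊕0⊕1⊕0⊕1⊕0⊕1 = 1
p4 (pos 4,5,6,7,12,13,14,15): XOR of data positions = 1⊕0⊕1⊕1⊕0⊕0⊕1 = 0
p8 (pos 8,9,10,11,12,13,14,15): XOR of data positions = 0⊕0⊕1⊕1⊕0⊕0⊕1 = 1
Codeword: 010010110011001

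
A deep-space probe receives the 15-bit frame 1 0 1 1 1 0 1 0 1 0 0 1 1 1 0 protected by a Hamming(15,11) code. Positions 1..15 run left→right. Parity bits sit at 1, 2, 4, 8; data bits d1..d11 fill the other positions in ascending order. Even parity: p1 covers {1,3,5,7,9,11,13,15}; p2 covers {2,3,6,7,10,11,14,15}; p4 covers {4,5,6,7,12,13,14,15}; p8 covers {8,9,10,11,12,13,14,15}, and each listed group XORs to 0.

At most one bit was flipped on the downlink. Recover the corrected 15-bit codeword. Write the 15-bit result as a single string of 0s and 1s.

s1 (pos 1,3,5,7,9,11,13,15): 1⊕1⊕1⊕1⊕1⊕0⊕1⊕0 = 0
s2 (pos 2,3,6,7,10,11,14,15): 0⊕1⊕0⊕1⊕0⊕0⊕1⊕0 = 1
s4 (pos 4,5,6,7,12,13,14,15): 1⊕1⊕0⊕1⊕1⊕1⊕1⊕0 = 0
s8 (pos 8,9,10,11,12,13,14,15): 0⊕1⊕0⊕0⊕1⊕1⊕1⊕0 = 0
Syndrome s8…s1 = 0010 → error at position 2.
Flip position 2: 101110101001110 → 111110101001110

111110101001110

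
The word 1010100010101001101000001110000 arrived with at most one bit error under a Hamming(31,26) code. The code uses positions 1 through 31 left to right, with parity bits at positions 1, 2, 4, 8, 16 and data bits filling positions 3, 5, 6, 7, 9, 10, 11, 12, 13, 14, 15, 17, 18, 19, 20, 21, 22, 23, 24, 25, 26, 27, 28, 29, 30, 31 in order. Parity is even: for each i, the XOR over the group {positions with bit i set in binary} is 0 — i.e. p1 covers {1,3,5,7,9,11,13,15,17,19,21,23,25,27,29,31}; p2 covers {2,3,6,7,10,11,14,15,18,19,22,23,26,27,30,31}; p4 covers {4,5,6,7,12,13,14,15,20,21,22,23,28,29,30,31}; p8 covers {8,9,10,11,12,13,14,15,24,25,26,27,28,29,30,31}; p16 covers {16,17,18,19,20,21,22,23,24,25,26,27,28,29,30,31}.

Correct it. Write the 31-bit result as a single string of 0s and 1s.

s1 (pos 1,3,5,7,9,11,13,15,17,19,21,23,25,27,29,31): 1⊕1⊕1⊕0⊕1⊕1⊕1⊕0⊕1⊕1⊕0⊕0⊕1⊕1⊕0⊕0 = 0
s2 (pos 2,3,6,7,10,11,14,15,18,19,22,23,26,27,30,31): 0⊕1⊕0⊕0⊕0⊕1⊕0⊕0⊕0⊕1⊕0⊕0⊕1⊕1⊕0⊕0 = 1
s4 (pos 4,5,6,7,12,13,14,15,20,21,22,23,28,29,30,31): 0⊕1⊕0⊕0⊕0⊕1⊕0⊕0⊕0⊕0⊕0⊕0⊕0⊕0⊕0⊕0 = 0
s8 (pos 8,9,10,11,12,13,14,15,24,25,26,27,28,29,30,31): 0⊕1⊕0⊕1⊕0⊕1⊕0⊕0⊕0⊕1⊕1⊕1⊕0⊕0⊕0⊕0 = 0
s16 (pos 16,17,18,19,20,21,22,23,24,25,26,27,28,29,30,31): 1⊕1⊕0⊕1⊕0⊕0⊕0⊕0⊕0⊕1⊕1⊕1⊕0⊕0⊕0⊕0 = 0
Syndrome s16…s1 = 00010 → error at position 2.
Flip position 2: 1010100010101001101000001110000 → 1110100010101001101000001110000

1110100010101001101000001110000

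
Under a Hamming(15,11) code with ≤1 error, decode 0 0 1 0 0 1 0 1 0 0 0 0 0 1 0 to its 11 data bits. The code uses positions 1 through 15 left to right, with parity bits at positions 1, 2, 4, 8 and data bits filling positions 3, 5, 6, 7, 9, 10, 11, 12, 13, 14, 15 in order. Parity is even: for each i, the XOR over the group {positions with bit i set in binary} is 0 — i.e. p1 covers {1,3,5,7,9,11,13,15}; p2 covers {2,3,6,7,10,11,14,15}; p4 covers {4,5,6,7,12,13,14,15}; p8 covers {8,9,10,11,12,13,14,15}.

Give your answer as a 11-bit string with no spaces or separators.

00100000010

s1 (pos 1,3,5,7,9,11,13,15): 0⊕1⊕0⊕0⊕0⊕0⊕0⊕0 = 1
s2 (pos 2,3,6,7,10,11,14,15): 0⊕1⊕1⊕0⊕0⊕0⊕1⊕0 = 1
s4 (pos 4,5,6,7,12,13,14,15): 0⊕0⊕1⊕0⊕0⊕0⊕1⊕0 = 0
s8 (pos 8,9,10,11,12,13,14,15): 1⊕0⊕0⊕0⊕0⊕0⊕1⊕0 = 0
Syndrome s8…s1 = 0011 → error at position 3.
Flip position 3: 001001010000010 → 000001010000010
Read data bits from positions 3,5,6,7,9,10,11,12,13,14,15: 00100000010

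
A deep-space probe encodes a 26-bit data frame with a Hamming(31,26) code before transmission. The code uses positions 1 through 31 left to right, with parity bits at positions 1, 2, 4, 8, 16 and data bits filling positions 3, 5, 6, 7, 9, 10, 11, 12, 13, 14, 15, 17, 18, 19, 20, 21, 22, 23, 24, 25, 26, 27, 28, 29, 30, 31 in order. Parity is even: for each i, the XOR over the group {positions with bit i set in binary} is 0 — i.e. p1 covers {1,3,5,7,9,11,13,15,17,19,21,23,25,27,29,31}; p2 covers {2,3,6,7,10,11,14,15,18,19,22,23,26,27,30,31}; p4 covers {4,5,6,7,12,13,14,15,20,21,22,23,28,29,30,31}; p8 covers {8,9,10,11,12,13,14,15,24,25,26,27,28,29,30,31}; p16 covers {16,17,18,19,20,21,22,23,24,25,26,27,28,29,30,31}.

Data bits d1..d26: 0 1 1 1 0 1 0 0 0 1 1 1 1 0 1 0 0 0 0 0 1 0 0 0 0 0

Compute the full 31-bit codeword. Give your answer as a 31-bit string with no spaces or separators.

0100111001000110110100000100000

Place data at non-parity positions: p1 p2 0 p4 1 1 1 p8 0 1 0 0 0 1 1 p16 1 1 0 1 0 0 0 0 0 1 0 0 0 0 0
p1 (pos 1,3,5,7,9,11,13,15,17,19,21,23,25,27,29,31): XOR of data positions = 0⊕1⊕1⊕0⊕0⊕0⊕1⊕1⊕0⊕0⊕0⊕0⊕0⊕0⊕0 = 0
p2 (pos 2,3,6,7,10,11,14,15,18,19,22,23,26,27,30,31): XOR of data positions = 0⊕1⊕1⊕1⊕0⊕1⊕1⊕1⊕0⊕0⊕0⊕1⊕0⊕0⊕0 = 1
p4 (pos 4,5,6,7,12,13,14,15,20,21,22,23,28,29,30,31): XOR of data positions = 1⊕1⊕1⊕0⊕0⊕1⊕1⊕1⊕0⊕0⊕0⊕0⊕0⊕0⊕0 = 0
p8 (pos 8,9,10,11,12,13,14,15,24,25,26,27,28,29,30,31): XOR of data positions = 0⊕1⊕0⊕0⊕0⊕1⊕1⊕0⊕0⊕1⊕0⊕0⊕0⊕0⊕0 = 0
p16 (pos 16,17,18,19,20,21,22,23,24,25,26,27,28,29,30,31): XOR of data positions = 1⊕1⊕0⊕1⊕0⊕0⊕0⊕0⊕0⊕1⊕0⊕0⊕0⊕0⊕0 = 0
Codeword: 0100111001000110110100000100000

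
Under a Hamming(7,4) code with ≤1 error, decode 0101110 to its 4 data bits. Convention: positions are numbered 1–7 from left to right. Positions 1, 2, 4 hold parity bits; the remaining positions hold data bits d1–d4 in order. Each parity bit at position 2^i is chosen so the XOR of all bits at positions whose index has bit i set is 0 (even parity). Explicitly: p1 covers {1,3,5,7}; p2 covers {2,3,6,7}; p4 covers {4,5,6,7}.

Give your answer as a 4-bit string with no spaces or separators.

0010

s1 (pos 1,3,5,7): 0⊕0⊕1⊕0 = 1
s2 (pos 2,3,6,7): 1⊕0⊕1⊕0 = 0
s4 (pos 4,5,6,7): 1⊕1⊕1⊕0 = 1
Syndrome s4…s1 = 101 → error at position 5.
Flip position 5: 0101110 → 0101010
Read data bits from positions 3,5,6,7: 0010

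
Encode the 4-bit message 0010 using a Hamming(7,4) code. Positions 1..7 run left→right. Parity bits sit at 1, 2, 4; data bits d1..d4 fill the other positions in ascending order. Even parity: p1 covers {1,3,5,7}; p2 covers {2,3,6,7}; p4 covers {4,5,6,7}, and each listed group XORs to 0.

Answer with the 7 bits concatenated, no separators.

0101010

Place data at non-parity positions: p1 p2 0 p4 0 1 0
p1 (pos 1,3,5,7): XOR of data positions = 0⊕0⊕0 = 0
p2 (pos 2,3,6,7): XOR of data positions = 0⊕1⊕0 = 1
p4 (pos 4,5,6,7): XOR of data positions = 0⊕1⊕0 = 1
Codeword: 0101010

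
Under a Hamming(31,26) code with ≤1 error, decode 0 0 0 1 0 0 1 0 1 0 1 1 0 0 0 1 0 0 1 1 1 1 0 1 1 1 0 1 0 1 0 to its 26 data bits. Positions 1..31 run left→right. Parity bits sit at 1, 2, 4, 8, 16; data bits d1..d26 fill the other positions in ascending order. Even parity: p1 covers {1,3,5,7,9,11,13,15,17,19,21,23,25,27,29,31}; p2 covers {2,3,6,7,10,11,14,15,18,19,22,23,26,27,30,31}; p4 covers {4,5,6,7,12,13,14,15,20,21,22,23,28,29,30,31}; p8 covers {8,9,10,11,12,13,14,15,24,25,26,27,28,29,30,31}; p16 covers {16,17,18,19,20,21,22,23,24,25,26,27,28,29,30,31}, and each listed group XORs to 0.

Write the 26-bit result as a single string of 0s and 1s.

00011011000001111011101010

s1 (pos 1,3,5,7,9,11,13,15,17,19,21,23,25,27,29,31): 0⊕0⊕0⊕1⊕1⊕1⊕0⊕0⊕0⊕1⊕1⊕0⊕1⊕0⊕0⊕0 = 0
s2 (pos 2,3,6,7,10,11,14,15,18,19,22,23,26,27,30,31): 0⊕0⊕0⊕1⊕0⊕1⊕0⊕0⊕0⊕1⊕1⊕0⊕1⊕0⊕1⊕0 = 0
s4 (pos 4,5,6,7,12,13,14,15,20,21,22,23,28,29,30,31): 1⊕0⊕0⊕1⊕1⊕0⊕0⊕0⊕1⊕1⊕1⊕0⊕1⊕0⊕1⊕0 = 0
s8 (pos 8,9,10,11,12,13,14,15,24,25,26,27,28,29,30,31): 0⊕1⊕0⊕1⊕1⊕0⊕0⊕0⊕1⊕1⊕1⊕0⊕1⊕0⊕1⊕0 = 0
s16 (pos 16,17,18,19,20,21,22,23,24,25,26,27,28,29,30,31): 1⊕0⊕0⊕1⊕1⊕1⊕1⊕0⊕1⊕1⊕1⊕0⊕1⊕0⊕1⊕0 = 0
Syndrome s16…s1 = 00000 → no error.
Read data bits from positions 3,5,6,7,9,10,11,12,13,14,15,17,18,19,20,21,22,23,24,25,26,27,28,29,30,31: 00011011000001111011101010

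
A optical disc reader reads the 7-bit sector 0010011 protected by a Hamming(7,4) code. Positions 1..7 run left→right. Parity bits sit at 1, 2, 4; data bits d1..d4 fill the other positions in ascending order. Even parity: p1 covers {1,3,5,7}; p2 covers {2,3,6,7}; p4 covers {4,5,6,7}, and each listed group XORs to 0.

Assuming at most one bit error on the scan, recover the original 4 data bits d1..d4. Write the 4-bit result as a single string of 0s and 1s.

1011

s1 (pos 1,3,5,7): 0⊕1⊕0⊕1 = 0
s2 (pos 2,3,6,7): 0⊕1⊕1⊕1 = 1
s4 (pos 4,5,6,7): 0⊕0⊕1⊕1 = 0
Syndrome s4…s1 = 010 → error at position 2.
Flip position 2: 0010011 → 0110011
Read data bits from positions 3,5,6,7: 1011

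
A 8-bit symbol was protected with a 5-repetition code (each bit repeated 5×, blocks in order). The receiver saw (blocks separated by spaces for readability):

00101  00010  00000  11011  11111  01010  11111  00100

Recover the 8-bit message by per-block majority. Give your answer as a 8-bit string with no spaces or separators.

Block 1 (00101): 2 ones → 0
Block 2 (00010): 1 one → 0
Block 3 (00000): 0 ones → 0
Block 4 (11011): 4 ones → 1
Block 5 (11111): 5 ones → 1
Block 6 (01010): 2 ones → 0
Block 7 (11111): 5 ones → 1
Block 8 (00100): 1 one → 0

00011010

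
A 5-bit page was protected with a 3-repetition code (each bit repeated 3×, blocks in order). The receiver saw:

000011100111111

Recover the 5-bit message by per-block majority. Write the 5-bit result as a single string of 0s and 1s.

01011

Block 1 (000): 0 ones → 0
Block 2 (011): 2 ones → 1
Block 3 (100): 1 one → 0
Block 4 (111): 3 ones → 1
Block 5 (111): 3 ones → 1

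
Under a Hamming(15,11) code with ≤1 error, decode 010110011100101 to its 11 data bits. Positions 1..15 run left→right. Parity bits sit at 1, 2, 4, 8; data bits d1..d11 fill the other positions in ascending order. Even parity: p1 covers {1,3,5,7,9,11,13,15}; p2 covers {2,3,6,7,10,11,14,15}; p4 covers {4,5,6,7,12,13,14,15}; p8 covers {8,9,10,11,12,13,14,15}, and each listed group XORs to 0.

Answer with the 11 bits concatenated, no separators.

01001000101

s1 (pos 1,3,5,7,9,11,13,15): 0⊕0⊕1⊕0⊕1⊕0⊕1⊕1 = 0
s2 (pos 2,3,6,7,10,11,14,15): 1⊕0⊕0⊕0⊕1⊕0⊕0⊕1 = 1
s4 (pos 4,5,6,7,12,13,14,15): 1⊕1⊕0⊕0⊕0⊕1⊕0⊕1 = 0
s8 (pos 8,9,10,11,12,13,14,15): 1⊕1⊕1⊕0⊕0⊕1⊕0⊕1 = 1
Syndrome s8…s1 = 1010 → error at position 10.
Flip position 10: 010110011100101 → 010110011000101
Read data bits from positions 3,5,6,7,9,10,11,12,13,14,15: 01001000101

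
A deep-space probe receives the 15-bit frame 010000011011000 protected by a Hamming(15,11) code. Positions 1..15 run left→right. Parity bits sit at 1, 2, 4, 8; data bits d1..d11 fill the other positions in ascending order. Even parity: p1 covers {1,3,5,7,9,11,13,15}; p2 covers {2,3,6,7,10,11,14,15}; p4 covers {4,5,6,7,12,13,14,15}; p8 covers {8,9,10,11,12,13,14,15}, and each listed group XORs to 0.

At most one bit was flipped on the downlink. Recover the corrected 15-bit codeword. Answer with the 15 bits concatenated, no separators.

010100011011000

s1 (pos 1,3,5,7,9,11,13,15): 0⊕0⊕0⊕0⊕1⊕1⊕0⊕0 = 0
s2 (pos 2,3,6,7,10,11,14,15): 1⊕0⊕0⊕0⊕0⊕1⊕0⊕0 = 0
s4 (pos 4,5,6,7,12,13,14,15): 0⊕0⊕0⊕0⊕1⊕0⊕0⊕0 = 1
s8 (pos 8,9,10,11,12,13,14,15): 1⊕1⊕0⊕1⊕1⊕0⊕0⊕0 = 0
Syndrome s8…s1 = 0100 → error at position 4.
Flip position 4: 010000011011000 → 010100011011000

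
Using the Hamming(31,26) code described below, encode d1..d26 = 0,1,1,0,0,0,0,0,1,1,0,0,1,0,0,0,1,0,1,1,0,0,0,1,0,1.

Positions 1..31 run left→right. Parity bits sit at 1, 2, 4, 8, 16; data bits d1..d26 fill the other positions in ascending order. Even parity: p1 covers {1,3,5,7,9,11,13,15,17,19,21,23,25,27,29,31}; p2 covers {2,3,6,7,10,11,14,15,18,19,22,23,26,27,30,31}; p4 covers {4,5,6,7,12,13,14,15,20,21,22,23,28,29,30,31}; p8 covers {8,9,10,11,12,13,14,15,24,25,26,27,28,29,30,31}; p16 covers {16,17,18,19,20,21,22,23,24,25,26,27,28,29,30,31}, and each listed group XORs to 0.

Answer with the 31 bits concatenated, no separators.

1101110000001100010001011000101

Place data at non-parity positions: p1 p2 0 p4 1 1 0 p8 0 0 0 0 1 1 0 p16 0 1 0 0 0 1 0 1 1 0 0 0 1 0 1
p1 (pos 1,3,5,7,9,11,13,15,17,19,21,23,25,27,29,31): XOR of data positions = 0⊕1⊕0⊕0⊕0⊕1⊕0⊕0⊕0⊕0⊕0⊕1⊕0⊕1⊕1 = 1
p2 (pos 2,3,6,7,10,11,14,15,18,19,22,23,26,27,30,31): XOR of data positions = 0⊕1⊕0⊕0⊕0⊕1⊕0⊕1⊕0⊕1⊕0⊕0⊕0⊕0⊕1 = 1
p4 (pos 4,5,6,7,12,13,14,15,20,21,22,23,28,29,30,31): XOR of data positions = 1⊕1⊕0⊕0⊕1⊕1⊕0⊕0⊕0⊕1⊕0⊕0⊕1⊕0⊕1 = 1
p8 (pos 8,9,10,11,12,13,14,15,24,25,26,27,28,29,30,31): XOR of data positions = 0⊕0⊕0⊕0⊕1⊕1⊕0⊕1⊕1⊕0⊕0⊕0⊕1⊕0⊕1 = 0
p16 (pos 16,17,18,19,20,21,22,23,24,25,26,27,28,29,30,31): XOR of data positions = 0⊕1⊕0⊕0⊕0⊕1⊕0⊕1⊕1⊕0⊕0⊕0⊕1⊕0⊕1 = 0
Codeword: 1101110000001100010001011000101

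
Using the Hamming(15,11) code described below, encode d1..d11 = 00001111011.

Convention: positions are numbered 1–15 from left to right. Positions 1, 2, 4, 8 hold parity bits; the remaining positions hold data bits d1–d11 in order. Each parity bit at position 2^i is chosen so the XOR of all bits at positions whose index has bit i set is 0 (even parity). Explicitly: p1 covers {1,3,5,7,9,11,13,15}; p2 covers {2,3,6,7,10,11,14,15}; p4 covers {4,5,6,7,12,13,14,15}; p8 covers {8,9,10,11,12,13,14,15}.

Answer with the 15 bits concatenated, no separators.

Place data at non-parity positions: p1 p2 0 p4 0 0 0 p8 1 1 1 1 0 1 1
p1 (pos 1,3,5,7,9,11,13,15): XOR of data positions = 0⊕0⊕0⊕1⊕1⊕0⊕1 = 1
p2 (pos 2,3,6,7,10,11,14,15): XOR of data positions = 0⊕0⊕0⊕1⊕1⊕1⊕1 = 0
p4 (pos 4,5,6,7,12,13,14,15): XOR of data positions = 0⊕0⊕0⊕1⊕0⊕1⊕1 = 1
p8 (pos 8,9,10,11,12,13,14,15): XOR of data positions = 1⊕1⊕1⊕1⊕0⊕1⊕1 = 0
Codeword: 100100001111011

100100001111011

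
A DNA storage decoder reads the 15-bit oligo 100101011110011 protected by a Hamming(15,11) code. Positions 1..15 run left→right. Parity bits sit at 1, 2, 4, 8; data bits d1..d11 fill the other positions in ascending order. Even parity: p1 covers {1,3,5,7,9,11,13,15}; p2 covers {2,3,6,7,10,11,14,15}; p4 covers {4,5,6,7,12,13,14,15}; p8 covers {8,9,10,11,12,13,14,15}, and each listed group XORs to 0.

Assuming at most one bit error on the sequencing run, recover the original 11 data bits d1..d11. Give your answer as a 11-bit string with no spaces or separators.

00101110011

s1 (pos 1,3,5,7,9,11,13,15): 1⊕0⊕0⊕0⊕1⊕1⊕0⊕1 = 0
s2 (pos 2,3,6,7,10,11,14,15): 0⊕0⊕1⊕0⊕1⊕1⊕1⊕1 = 1
s4 (pos 4,5,6,7,12,13,14,15): 1⊕0⊕1⊕0⊕0⊕0⊕1⊕1 = 0
s8 (pos 8,9,10,11,12,13,14,15): 1⊕1⊕1⊕1⊕0⊕0⊕1⊕1 = 0
Syndrome s8…s1 = 0010 → error at position 2.
Flip position 2: 100101011110011 → 110101011110011
Read data bits from positions 3,5,6,7,9,10,11,12,13,14,15: 00101110011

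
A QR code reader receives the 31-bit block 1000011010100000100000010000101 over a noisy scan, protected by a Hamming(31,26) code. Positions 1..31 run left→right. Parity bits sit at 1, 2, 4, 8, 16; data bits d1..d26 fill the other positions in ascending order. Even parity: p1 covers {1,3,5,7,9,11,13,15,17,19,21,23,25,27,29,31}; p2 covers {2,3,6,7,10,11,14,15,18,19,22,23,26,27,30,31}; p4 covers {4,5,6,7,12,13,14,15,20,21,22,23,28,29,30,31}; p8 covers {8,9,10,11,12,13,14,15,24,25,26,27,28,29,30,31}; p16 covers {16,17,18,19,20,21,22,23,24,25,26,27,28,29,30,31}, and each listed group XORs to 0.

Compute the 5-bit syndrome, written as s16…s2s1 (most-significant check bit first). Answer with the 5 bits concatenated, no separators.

s1 (pos 1,3,5,7,9,11,13,15,17,19,21,23,25,27,29,31): 1⊕0⊕0⊕1⊕1⊕1⊕0⊕0⊕1⊕0⊕0⊕0⊕0⊕0⊕1⊕1 = 1
s2 (pos 2,3,6,7,10,11,14,15,18,19,22,23,26,27,30,31): 0⊕0⊕1⊕1⊕0⊕1⊕0⊕0⊕0⊕0⊕0⊕0⊕0⊕0⊕0⊕1 = 0
s4 (pos 4,5,6,7,12,13,14,15,20,21,22,23,28,29,30,31): 0⊕0⊕1⊕1⊕0⊕0⊕0⊕0⊕0⊕0⊕0⊕0⊕0⊕1⊕0⊕1 = 0
s8 (pos 8,9,10,11,12,13,14,15,24,25,26,27,28,29,30,31): 0⊕1⊕0⊕1⊕0⊕0⊕0⊕0⊕1⊕0⊕0⊕0⊕0⊕1⊕0⊕1 = 1
s16 (pos 16,17,18,19,20,21,22,23,24,25,26,27,28,29,30,31): 0⊕1⊕0⊕0⊕0⊕0⊕0⊕0⊕1⊕0⊕0⊕0⊕0⊕1⊕0⊕1 = 0
Syndrome s16…s1 = 01001 → error at position 9.

01001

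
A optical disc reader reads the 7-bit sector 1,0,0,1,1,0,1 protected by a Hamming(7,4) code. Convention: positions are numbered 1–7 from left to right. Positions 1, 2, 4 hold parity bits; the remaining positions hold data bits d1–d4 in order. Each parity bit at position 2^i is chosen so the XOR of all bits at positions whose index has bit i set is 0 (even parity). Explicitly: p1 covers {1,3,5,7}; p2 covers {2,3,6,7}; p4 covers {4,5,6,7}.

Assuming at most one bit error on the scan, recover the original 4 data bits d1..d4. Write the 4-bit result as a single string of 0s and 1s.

0100

s1 (pos 1,3,5,7): 1⊕0⊕1⊕1 = 1
s2 (pos 2,3,6,7): 0⊕0⊕0⊕1 = 1
s4 (pos 4,5,6,7): 1⊕1⊕0⊕1 = 1
Syndrome s4…s1 = 111 → error at position 7.
Flip position 7: 1001101 → 1001100
Read data bits from positions 3,5,6,7: 0100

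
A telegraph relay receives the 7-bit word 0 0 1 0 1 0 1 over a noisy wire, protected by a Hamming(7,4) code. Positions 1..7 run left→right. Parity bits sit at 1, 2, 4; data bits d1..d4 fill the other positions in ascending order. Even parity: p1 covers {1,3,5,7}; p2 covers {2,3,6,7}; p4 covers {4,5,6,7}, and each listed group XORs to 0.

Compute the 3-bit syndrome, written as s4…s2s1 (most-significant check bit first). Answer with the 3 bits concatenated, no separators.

s1 (pos 1,3,5,7): 0⊕1⊕1⊕1 = 1
s2 (pos 2,3,6,7): 0⊕1⊕0⊕1 = 0
s4 (pos 4,5,6,7): 0⊕1⊕0⊕1 = 0
Syndrome s4…s1 = 001 → error at position 1.

001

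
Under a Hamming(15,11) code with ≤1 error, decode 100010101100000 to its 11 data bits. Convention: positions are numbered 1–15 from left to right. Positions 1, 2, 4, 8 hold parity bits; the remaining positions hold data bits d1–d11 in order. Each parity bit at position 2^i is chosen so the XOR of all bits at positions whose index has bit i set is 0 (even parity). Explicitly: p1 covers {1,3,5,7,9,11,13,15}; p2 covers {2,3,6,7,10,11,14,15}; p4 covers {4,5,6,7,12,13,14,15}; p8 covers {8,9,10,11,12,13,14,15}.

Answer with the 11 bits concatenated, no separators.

s1 (pos 1,3,5,7,9,11,13,15): 1⊕0⊕1⊕1⊕1⊕0⊕0⊕0 = 0
s2 (pos 2,3,6,7,10,11,14,15): 0⊕0⊕0⊕1⊕1⊕0⊕0⊕0 = 0
s4 (pos 4,5,6,7,12,13,14,15): 0⊕1⊕0⊕1⊕0⊕0⊕0⊕0 = 0
s8 (pos 8,9,10,11,12,13,14,15): 0⊕1⊕1⊕0⊕0⊕0⊕0⊕0 = 0
Syndrome s8…s1 = 0000 → no error.
Read data bits from positions 3,5,6,7,9,10,11,12,13,14,15: 01011100000

01011100000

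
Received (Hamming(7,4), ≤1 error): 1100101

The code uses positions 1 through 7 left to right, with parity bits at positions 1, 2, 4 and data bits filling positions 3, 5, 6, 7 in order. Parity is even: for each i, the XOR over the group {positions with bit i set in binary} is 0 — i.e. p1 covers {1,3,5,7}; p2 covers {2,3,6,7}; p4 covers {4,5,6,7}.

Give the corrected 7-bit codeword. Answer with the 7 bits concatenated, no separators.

0100101

s1 (pos 1,3,5,7): 1⊕0⊕1⊕1 = 1
s2 (pos 2,3,6,7): 1⊕0⊕0⊕1 = 0
s4 (pos 4,5,6,7): 0⊕1⊕0⊕1 = 0
Syndrome s4…s1 = 001 → error at position 1.
Flip position 1: 1100101 → 0100101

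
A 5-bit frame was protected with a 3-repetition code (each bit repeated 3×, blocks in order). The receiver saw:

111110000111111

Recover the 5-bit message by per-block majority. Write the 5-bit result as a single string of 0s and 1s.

Block 1 (111): 3 ones → 1
Block 2 (110): 2 ones → 1
Block 3 (000): 0 ones → 0
Block 4 (111): 3 ones → 1
Block 5 (111): 3 ones → 1

11011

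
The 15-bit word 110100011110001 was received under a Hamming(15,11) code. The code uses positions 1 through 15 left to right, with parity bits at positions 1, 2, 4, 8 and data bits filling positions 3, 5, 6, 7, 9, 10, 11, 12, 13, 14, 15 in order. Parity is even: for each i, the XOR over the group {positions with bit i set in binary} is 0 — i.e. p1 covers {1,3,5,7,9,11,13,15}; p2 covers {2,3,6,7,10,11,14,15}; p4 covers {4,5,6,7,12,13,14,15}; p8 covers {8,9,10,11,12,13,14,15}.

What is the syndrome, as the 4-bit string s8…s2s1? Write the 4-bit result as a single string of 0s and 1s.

s1 (pos 1,3,5,7,9,11,13,15): 1⊕0⊕0⊕0⊕1⊕1⊕0⊕1 = 0
s2 (pos 2,3,6,7,10,11,14,15): 1⊕0⊕0⊕0⊕1⊕1⊕0⊕1 = 0
s4 (pos 4,5,6,7,12,13,14,15): 1⊕0⊕0⊕0⊕0⊕0⊕0⊕1 = 0
s8 (pos 8,9,10,11,12,13,14,15): 1⊕1⊕1⊕1⊕0⊕0⊕0⊕1 = 1
Syndrome s8…s1 = 1000 → error at position 8.

1000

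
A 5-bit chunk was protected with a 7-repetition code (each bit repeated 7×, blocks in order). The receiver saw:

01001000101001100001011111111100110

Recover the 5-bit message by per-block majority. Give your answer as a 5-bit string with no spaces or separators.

Block 1 (0100100): 2 ones → 0
Block 2 (0101001): 3 ones → 0
Block 3 (1000010): 2 ones → 0
Block 4 (1111111): 7 ones → 1
Block 5 (1100110): 4 ones → 1

00011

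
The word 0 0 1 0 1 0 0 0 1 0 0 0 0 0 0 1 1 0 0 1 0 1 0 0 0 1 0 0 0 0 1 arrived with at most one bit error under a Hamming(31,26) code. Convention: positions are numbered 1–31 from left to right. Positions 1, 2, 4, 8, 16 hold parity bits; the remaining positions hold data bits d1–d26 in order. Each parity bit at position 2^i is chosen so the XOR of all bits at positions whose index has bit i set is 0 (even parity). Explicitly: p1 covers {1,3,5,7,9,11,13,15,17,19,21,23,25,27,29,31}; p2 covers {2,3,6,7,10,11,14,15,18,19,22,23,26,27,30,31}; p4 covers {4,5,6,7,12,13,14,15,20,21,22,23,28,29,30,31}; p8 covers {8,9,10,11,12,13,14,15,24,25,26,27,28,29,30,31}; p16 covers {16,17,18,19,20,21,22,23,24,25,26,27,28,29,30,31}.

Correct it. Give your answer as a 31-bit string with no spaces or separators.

s1 (pos 1,3,5,7,9,11,13,15,17,19,21,23,25,27,29,31): 0⊕1⊕1⊕0⊕1⊕0⊕0⊕0⊕1⊕0⊕0⊕0⊕0⊕0⊕0⊕1 = 1
s2 (pos 2,3,6,7,10,11,14,15,18,19,22,23,26,27,30,31): 0⊕1⊕0⊕0⊕0⊕0⊕0⊕0⊕0⊕0⊕1⊕0⊕1⊕0⊕0⊕1 = 0
s4 (pos 4,5,6,7,12,13,14,15,20,21,22,23,28,29,30,31): 0⊕1⊕0⊕0⊕0⊕0⊕0⊕0⊕1⊕0⊕1⊕0⊕0⊕0⊕0⊕1 = 0
s8 (pos 8,9,10,11,12,13,14,15,24,25,26,27,28,29,30,31): 0⊕1⊕0⊕0⊕0⊕0⊕0⊕0⊕0⊕0⊕1⊕0⊕0⊕0⊕0⊕1 = 1
s16 (pos 16,17,18,19,20,21,22,23,24,25,26,27,28,29,30,31): 1⊕1⊕0⊕0⊕1⊕0⊕1⊕0⊕0⊕0⊕1⊕0⊕0⊕0⊕0⊕1 = 0
Syndrome s16…s1 = 01001 → error at position 9.
Flip position 9: 0010100010000001100101000100001 → 0010100000000001100101000100001

0010100000000001100101000100001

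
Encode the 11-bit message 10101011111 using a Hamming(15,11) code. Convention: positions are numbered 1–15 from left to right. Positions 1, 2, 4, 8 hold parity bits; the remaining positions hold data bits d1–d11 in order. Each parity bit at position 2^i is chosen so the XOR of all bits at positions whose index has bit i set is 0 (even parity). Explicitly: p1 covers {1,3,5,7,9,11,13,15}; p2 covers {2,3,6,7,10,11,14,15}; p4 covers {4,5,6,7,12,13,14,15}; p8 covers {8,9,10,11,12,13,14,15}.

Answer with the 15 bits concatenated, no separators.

Place data at non-parity positions: p1 p2 1 p4 0 1 0 p8 1 0 1 1 1 1 1
p1 (pos 1,3,5,7,9,11,13,15): XOR of data positions = 1⊕0⊕0⊕1⊕1⊕1⊕1 = 1
p2 (pos 2,3,6,7,10,11,14,15): XOR of data positions = 1⊕1⊕0⊕0⊕1⊕1⊕1 = 1
p4 (pos 4,5,6,7,12,13,14,15): XOR of data positions = 0⊕1⊕0⊕1⊕1⊕1⊕1 = 1
p8 (pos 8,9,10,11,12,13,14,15): XOR of data positions = 1⊕0⊕1⊕1⊕1⊕1⊕1 = 0
Codeword: 111101001011111

111101001011111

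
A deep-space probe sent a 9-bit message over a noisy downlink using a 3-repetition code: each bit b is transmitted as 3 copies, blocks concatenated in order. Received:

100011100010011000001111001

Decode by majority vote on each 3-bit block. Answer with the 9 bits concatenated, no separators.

010010010

Block 1 (100): 1 one → 0
Block 2 (011): 2 ones → 1
Block 3 (100): 1 one → 0
Block 4 (010): 1 one → 0
Block 5 (011): 2 ones → 1
Block 6 (000): 0 ones → 0
Block 7 (001): 1 one → 0
Block 8 (111): 3 ones → 1
Block 9 (001): 1 one → 0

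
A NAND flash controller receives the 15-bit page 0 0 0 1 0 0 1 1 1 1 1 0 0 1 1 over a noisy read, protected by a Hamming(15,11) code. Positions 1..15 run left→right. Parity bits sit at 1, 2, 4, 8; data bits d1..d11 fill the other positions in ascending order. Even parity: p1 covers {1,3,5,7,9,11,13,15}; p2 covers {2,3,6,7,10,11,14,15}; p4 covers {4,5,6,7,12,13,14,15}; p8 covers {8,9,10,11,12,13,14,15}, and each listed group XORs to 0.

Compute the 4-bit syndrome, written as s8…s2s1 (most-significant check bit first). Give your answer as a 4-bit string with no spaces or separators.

s1 (pos 1,3,5,7,9,11,13,15): 0⊕0⊕0⊕1⊕1⊕1⊕0⊕1 = 0
s2 (pos 2,3,6,7,10,11,14,15): 0⊕0⊕0⊕1⊕1⊕1⊕1⊕1 = 1
s4 (pos 4,5,6,7,12,13,14,15): 1⊕0⊕0⊕1⊕0⊕0⊕1⊕1 = 0
s8 (pos 8,9,10,11,12,13,14,15): 1⊕1⊕1⊕1⊕0⊕0⊕1⊕1 = 0
Syndrome s8…s1 = 0010 → error at position 2.

0010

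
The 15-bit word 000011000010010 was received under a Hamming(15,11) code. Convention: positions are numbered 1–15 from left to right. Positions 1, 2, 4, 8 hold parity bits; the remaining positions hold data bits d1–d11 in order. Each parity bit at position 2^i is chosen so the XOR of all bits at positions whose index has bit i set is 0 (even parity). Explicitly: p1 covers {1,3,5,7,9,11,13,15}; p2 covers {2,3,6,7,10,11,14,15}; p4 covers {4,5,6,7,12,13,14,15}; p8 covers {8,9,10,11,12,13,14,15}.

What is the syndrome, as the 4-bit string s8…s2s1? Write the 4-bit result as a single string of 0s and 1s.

0110

s1 (pos 1,3,5,7,9,11,13,15): 0⊕0⊕1⊕0⊕0⊕1⊕0⊕0 = 0
s2 (pos 2,3,6,7,10,11,14,15): 0⊕0⊕1⊕0⊕0⊕1⊕1⊕0 = 1
s4 (pos 4,5,6,7,12,13,14,15): 0⊕1⊕1⊕0⊕0⊕0⊕1⊕0 = 1
s8 (pos 8,9,10,11,12,13,14,15): 0⊕0⊕0⊕1⊕0⊕0⊕1⊕0 = 0
Syndrome s8…s1 = 0110 → error at position 6.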